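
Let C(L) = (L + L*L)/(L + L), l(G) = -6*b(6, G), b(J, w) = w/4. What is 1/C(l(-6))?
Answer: ⅕ ≈ 0.20000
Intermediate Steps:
b(J, w) = w/4 (b(J, w) = w*(¼) = w/4)
l(G) = -3*G/2
C(L) = (L + L²)/(2*L) (C(L) = (L + L²)/((2*L)) = (L + L²)*(1/(2*L)) = (L + L²)/(2*L))
1/C(l(-6)) = 1/(½ + (-3/2*(-6))/2) = 1/(½ + (½)*9) = 1/(½ + 9/2) = 1/5 = ⅕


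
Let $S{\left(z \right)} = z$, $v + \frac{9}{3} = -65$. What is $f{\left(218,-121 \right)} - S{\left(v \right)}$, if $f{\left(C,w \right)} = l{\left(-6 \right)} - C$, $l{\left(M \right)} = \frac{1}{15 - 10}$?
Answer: $- \frac{749}{5} \approx -149.8$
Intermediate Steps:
$l{\left(M \right)} = \frac{1}{5}$
$v = -68$ ($v = -3 - 65 = -68$)
$f{\left(C,w \right)} = \frac{1}{5} - C$
$f{\left(218,-121 \right)} - S{\left(v \right)} = \left(\frac{1}{5} - 218\right) - -68 = \left(\frac{1}{5} - 218\right) + 68 = - \frac{1089}{5} + 68 = - \frac{749}{5}$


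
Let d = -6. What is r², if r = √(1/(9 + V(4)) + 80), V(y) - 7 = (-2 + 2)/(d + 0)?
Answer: 1281/16 ≈ 80.063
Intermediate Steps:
V(y) = 7 (V(y) = 7 + (-2 + 2)/(-6 + 0) = 7 + 0/(-6) = 7 + 0*(-⅙) = 7 + 0 = 7)
r = √1281/4 (r = √(1/(9 + 7) + 80) = √(1/16 + 80) = √(1281/16) = √1281/4 ≈ 8.9478)
r² = (√1281/4)² = 1281/16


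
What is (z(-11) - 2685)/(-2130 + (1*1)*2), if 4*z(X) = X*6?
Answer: 5403/4256 ≈ 1.2695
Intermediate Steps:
z(X) = 3*X/2 (z(X) = (X*6)/4 = (6*X)/4 = 3*X/2)
(z(-11) - 2685)/(-2130 + (1*1)*2) = ((3/2)*(-11) - 2685)/(-2130 + (1*1)*2) = (-33/2 - 2685)/(-2130 + 1*2) = -5403/(2*(-2130 + 2)) = -5403/2/(-2128) = -5403/2*(-1/2128) = 5403/4256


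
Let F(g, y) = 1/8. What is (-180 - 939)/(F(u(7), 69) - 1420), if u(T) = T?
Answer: 8952/11359 ≈ 0.78810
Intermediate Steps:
F(g, y) = ⅛
(-180 - 939)/(F(u(7), 69) - 1420) = (-180 - 939)/(⅛ - 1420) = -1119/(-11359/8) = -1119*(-8/11359) = 8952/11359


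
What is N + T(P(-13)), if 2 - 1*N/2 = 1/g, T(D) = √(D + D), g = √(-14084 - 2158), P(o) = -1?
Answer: 4 + I*√2 + I*√16242/8121 ≈ 4.0 + 1.4299*I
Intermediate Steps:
g = I*√16242 (g = √(-16242) = I*√16242 ≈ 127.44*I)
T(D) = √2*√D (T(D) = √(2*D) = √2*√D)
N = 4 + I*√16242/8121 (N = 4 - 2*(-I*√16242/16242) = 4 - (-1)*I*√16242/8121 = 4 + I*√16242/8121 ≈ 4.0 + 0.015693*I)
N + T(P(-13)) = (4 + I*√16242/8121) + √2*√(-1) = (4 + I*√16242/8121) + √2*I = (4 + I*√16242/8121) + I*√2 = 4 + I*√2 + I*√16242/8121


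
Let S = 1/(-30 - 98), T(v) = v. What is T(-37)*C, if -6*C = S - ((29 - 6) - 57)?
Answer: 160987/768 ≈ 209.62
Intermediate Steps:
S = -1/128 (S = 1/(-128) = -1/128 ≈ -0.0078125)
C = -4351/768 (C = -(-1/128 - ((29 - 6) - 57))/6 = -(-1/128 - (23 - 57))/6 = -(-1/128 - 1*(-34))/6 = -(-1/128 + 34)/6 = -1/6*4351/128 = -4351/768 ≈ -5.6654)
T(-37)*C = -37*(-4351/768) = 160987/768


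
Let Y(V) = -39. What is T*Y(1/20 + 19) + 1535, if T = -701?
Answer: 28874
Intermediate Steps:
T*Y(1/20 + 19) + 1535 = -701*(-39) + 1535 = 27339 + 1535 = 28874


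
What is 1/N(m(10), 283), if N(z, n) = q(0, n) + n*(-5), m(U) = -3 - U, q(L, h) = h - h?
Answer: -1/1415 ≈ -0.00070671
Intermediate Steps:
q(L, h) = 0
N(z, n) = -5*n (N(z, n) = 0 + n*(-5) = 0 - 5*n = -5*n)
1/N(m(10), 283) = 1/(-5*283) = 1/(-1415) = -1/1415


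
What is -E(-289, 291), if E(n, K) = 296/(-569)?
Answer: 296/569 ≈ 0.52021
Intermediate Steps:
E(n, K) = -296/569 (E(n, K) = 296*(-1/569) = -296/569)
-E(-289, 291) = -1*(-296/569) = 296/569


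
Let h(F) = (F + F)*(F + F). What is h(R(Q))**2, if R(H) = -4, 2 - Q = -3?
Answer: 4096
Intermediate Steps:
Q = 5 (Q = 2 - 1*(-3) = 2 + 3 = 5)
h(F) = 4*F**2 (h(F) = (2*F)*(2*F) = 4*F**2)
h(R(Q))**2 = (4*(-4)**2)**2 = (4*16)**2 = 64**2 = 4096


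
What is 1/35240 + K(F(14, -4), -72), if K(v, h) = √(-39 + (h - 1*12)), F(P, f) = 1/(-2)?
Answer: 1/35240 + I*√123 ≈ 2.8377e-5 + 11.091*I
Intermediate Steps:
F(P, f) = -½
K(v, h) = √(-51 + h) (K(v, h) = √(-39 + (h - 12)) = √(-39 + (-12 + h)) = √(-51 + h))
1/35240 + K(F(14, -4), -72) = 1/35240 + √(-51 - 72) = 1/35240 + √(-123) = 1/35240 + I*√123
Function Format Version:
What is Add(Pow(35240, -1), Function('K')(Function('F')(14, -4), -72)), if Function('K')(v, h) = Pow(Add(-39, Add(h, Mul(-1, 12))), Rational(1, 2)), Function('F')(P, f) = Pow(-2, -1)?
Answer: Add(Rational(1, 35240), Mul(I, Pow(123, Rational(1, 2)))) ≈ Add(2.8377e-5, Mul(11.091, I))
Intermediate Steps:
Function('F')(P, f) = Rational(-1, 2)
Function('K')(v, h) = Pow(Add(-51, h), Rational(1, 2)) (Function('K')(v, h) = Pow(Add(-39, Add(h, -12)), Rational(1, 2)) = Pow(Add(-39, Add(-12, h)), Rational(1, 2)) = Pow(Add(-51, h), Rational(1, 2)))
Add(Pow(35240, -1), Function('K')(Function('F')(14, -4), -72)) = Add(Pow(35240, -1), Pow(Add(-51, -72), Rational(1, 2))) = Add(Rational(1, 35240), Pow(-123, Rational(1, 2))) = Add(Rational(1, 35240), Mul(I, Pow(123, Rational(1, 2))))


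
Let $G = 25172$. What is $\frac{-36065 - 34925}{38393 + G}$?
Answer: $- \frac{14198}{12713} \approx -1.1168$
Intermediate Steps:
$\frac{-36065 - 34925}{38393 + G} = \frac{-36065 - 34925}{38393 + 25172} = - \frac{70990}{63565} = \left(-70990\right) \frac{1}{63565} = - \frac{14198}{12713}$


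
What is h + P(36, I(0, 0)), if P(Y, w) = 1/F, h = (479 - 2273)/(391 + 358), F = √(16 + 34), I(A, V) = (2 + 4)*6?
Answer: -1794/749 + √2/10 ≈ -2.2538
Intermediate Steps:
I(A, V) = 36 (I(A, V) = 6*6 = 36)
F = 5*√2 (F = √50 = 5*√2 ≈ 7.0711)
h = -1794/749 ≈ -2.3952
P(Y, w) = √2/10 (P(Y, w) = 1/(5*√2) = √2/10)
h + P(36, I(0, 0)) = -1794/749 + √2/10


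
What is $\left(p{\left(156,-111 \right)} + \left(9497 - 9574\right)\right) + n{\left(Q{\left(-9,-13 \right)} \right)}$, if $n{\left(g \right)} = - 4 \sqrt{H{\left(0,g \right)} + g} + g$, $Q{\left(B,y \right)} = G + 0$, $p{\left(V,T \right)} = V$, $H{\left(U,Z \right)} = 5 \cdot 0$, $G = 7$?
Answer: $86 - 4 \sqrt{7} \approx 75.417$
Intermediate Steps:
$H{\left(U,Z \right)} = 0$
$Q{\left(B,y \right)} = 7$ ($Q{\left(B,y \right)} = 7 + 0 = 7$)
$n{\left(g \right)} = g - 4 \sqrt{g}$ ($n{\left(g \right)} = - 4 \sqrt{0 + g} + g = - 4 \sqrt{g} + g = g - 4 \sqrt{g}$)
$\left(p{\left(156,-111 \right)} + \left(9497 - 9574\right)\right) + n{\left(Q{\left(-9,-13 \right)} \right)} = \left(156 + \left(9497 - 9574\right)\right) + \left(7 - 4 \sqrt{7}\right) = \left(156 - 77\right) + \left(7 - 4 \sqrt{7}\right) = 79 + \left(7 - 4 \sqrt{7}\right) = 86 - 4 \sqrt{7}$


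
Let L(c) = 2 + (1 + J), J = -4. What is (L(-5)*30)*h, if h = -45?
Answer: 1350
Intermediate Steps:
L(c) = -1 (L(c) = 2 + (1 - 4) = 2 - 3 = -1)
(L(-5)*30)*h = -1*30*(-45) = -30*(-45) = 1350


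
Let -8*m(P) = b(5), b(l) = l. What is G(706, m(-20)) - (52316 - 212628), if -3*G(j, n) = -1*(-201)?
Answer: 160245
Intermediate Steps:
m(P) = -5/8 (m(P) = -⅛*5 = -5/8)
G(j, n) = -67 (G(j, n) = -(-1)*(-201)/3 = -⅓*201 = -67)
G(706, m(-20)) - (52316 - 212628) = -67 - (52316 - 212628) = -67 - 1*(-160312) = -67 + 160312 = 160245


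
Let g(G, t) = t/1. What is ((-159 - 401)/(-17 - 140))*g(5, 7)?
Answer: 3920/157 ≈ 24.968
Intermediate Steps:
g(G, t) = t (g(G, t) = t*1 = t)
((-159 - 401)/(-17 - 140))*g(5, 7) = ((-159 - 401)/(-17 - 140))*7 = -560/(-157)*7 = -560*(-1/157)*7 = (560/157)*7 = 3920/157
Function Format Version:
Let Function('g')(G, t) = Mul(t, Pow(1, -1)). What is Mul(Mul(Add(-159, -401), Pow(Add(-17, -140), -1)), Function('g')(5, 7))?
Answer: Rational(3920, 157) ≈ 24.968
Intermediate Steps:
Function('g')(G, t) = t (Function('g')(G, t) = Mul(t, 1) = t)
Mul(Mul(Add(-159, -401), Pow(Add(-17, -140), -1)), Function('g')(5, 7)) = Mul(Mul(Add(-159, -401), Pow(Add(-17, -140), -1)), 7) = Mul(Mul(-560, Pow(-157, -1)), 7) = Mul(Mul(-560, Rational(-1, 157)), 7) = Mul(Rational(560, 157), 7) = Rational(3920, 157)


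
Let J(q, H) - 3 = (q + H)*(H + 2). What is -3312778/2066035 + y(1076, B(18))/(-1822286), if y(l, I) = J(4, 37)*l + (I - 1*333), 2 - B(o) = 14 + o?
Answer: -9597410963123/3764906656010 ≈ -2.5492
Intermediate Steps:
B(o) = -12 - o (B(o) = 2 - (14 + o) = 2 + (-14 - o) = -12 - o)
J(q, H) = 3 + (2 + H)*(H + q) (J(q, H) = 3 + (q + H)*(H + 2) = 3 + (H + q)*(2 + H) = 3 + (2 + H)*(H + q))
y(l, I) = -333 + I + 1602*l (y(l, I) = (3 + 37**2 + 2*37 + 2*4 + 37*4)*l + (I - 1*333) = (3 + 1369 + 74 + 8 + 148)*l + (I - 333) = 1602*l + (-333 + I) = -333 + I + 1602*l)
-3312778/2066035 + y(1076, B(18))/(-1822286) = -3312778/2066035 + (-333 + (-12 - 1*18) + 1602*1076)/(-1822286) = -3312778*1/2066035 + (-333 + (-12 - 18) + 1723752)*(-1/1822286) = -3312778/2066035 + (-333 - 30 + 1723752)*(-1/1822286) = -3312778/2066035 + 1723389*(-1/1822286) = -3312778/2066035 - 1723389/1822286 = -9597410963123/3764906656010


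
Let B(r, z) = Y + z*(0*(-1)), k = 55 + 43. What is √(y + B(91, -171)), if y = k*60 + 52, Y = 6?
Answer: √5938 ≈ 77.058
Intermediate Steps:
k = 98
B(r, z) = 6 (B(r, z) = 6 + z*(0*(-1)) = 6 + z*0 = 6 + 0 = 6)
y = 5932 (y = 98*60 + 52 = 5880 + 52 = 5932)
√(y + B(91, -171)) = √(5932 + 6) = √5938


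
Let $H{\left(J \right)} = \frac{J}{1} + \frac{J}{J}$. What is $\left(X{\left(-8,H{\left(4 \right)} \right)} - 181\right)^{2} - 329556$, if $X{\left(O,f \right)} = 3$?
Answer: $-297872$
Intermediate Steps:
$H{\left(J \right)} = 1 + J$ ($H{\left(J \right)} = J 1 + 1 = J + 1 = 1 + J$)
$\left(X{\left(-8,H{\left(4 \right)} \right)} - 181\right)^{2} - 329556 = \left(3 - 181\right)^{2} - 329556 = \left(-178\right)^{2} - 329556 = 31684 - 329556 = -297872$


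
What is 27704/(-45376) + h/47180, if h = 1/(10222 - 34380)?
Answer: -61672482678/101012509745 ≈ -0.61054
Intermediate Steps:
h = -1/24158 (h = 1/(-24158) = -1/24158 ≈ -4.1394e-5)
27704/(-45376) + h/47180 = 27704/(-45376) - 1/24158/47180 = 27704*(-1/45376) - 1/24158*1/47180 = -3463/5672 - 1/1139774440 = -61672482678/101012509745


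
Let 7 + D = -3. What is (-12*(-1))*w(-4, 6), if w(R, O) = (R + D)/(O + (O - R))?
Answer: -21/2 ≈ -10.500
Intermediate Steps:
D = -10 (D = -7 - 3 = -10)
w(R, O) = (-10 + R)/(-R + 2*O) (w(R, O) = (R - 10)/(O + (O - R)) = (-10 + R)/(-R + 2*O))
(-12*(-1))*w(-4, 6) = (-12*(-1))*((-10 - 4)/(-1*(-4) + 2*6)) = 12*(-14/(4 + 12)) = 12*(-14/16) = 12*((1/16)*(-14)) = 12*(-7/8) = -21/2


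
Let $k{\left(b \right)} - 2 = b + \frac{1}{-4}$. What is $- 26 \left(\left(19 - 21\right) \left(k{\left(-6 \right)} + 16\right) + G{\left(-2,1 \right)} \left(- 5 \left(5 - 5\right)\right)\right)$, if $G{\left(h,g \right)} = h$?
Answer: $611$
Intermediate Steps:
$k{\left(b \right)} = \frac{7}{4} + b$ ($k{\left(b \right)} = 2 + \left(b + \frac{1}{-4}\right) = 2 + \left(b - \frac{1}{4}\right) = 2 + \left(- \frac{1}{4} + b\right) = \frac{7}{4} + b$)
$- 26 \left(\left(19 - 21\right) \left(k{\left(-6 \right)} + 16\right) + G{\left(-2,1 \right)} \left(- 5 \left(5 - 5\right)\right)\right) = - 26 \left(\left(19 - 21\right) \left(\left(\frac{7}{4} - 6\right) + 16\right) - 2 \left(- 5 \left(5 - 5\right)\right)\right) = - 26 \left(- 2 \left(- \frac{17}{4} + 16\right) - 2 \left(\left(-5\right) 0\right)\right) = - 26 \left(\left(-2\right) \frac{47}{4} - 0\right) = - 26 \left(- \frac{47}{2} + 0\right) = \left(-26\right) \left(- \frac{47}{2}\right) = 611$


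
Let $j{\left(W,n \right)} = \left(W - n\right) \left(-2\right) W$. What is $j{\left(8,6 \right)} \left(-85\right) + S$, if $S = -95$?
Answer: $2625$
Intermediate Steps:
$j{\left(W,n \right)} = W \left(- 2 W + 2 n\right)$ ($j{\left(W,n \right)} = \left(- 2 W + 2 n\right) W = W \left(- 2 W + 2 n\right)$)
$j{\left(8,6 \right)} \left(-85\right) + S = 2 \cdot 8 \left(6 - 8\right) \left(-85\right) - 95 = 2 \cdot 8 \left(-2\right) \left(-85\right) - 95 = \left(-32\right) \left(-85\right) - 95 = 2720 - 95 = 2625$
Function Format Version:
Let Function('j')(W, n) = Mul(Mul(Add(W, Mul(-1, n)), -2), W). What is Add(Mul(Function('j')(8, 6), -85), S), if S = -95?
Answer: 2625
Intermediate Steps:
Function('j')(W, n) = Mul(W, Add(Mul(-2, W), Mul(2, n))) (Function('j')(W, n) = Mul(Add(Mul(-2, W), Mul(2, n)), W) = Mul(W, Add(Mul(-2, W), Mul(2, n))))
Add(Mul(Function('j')(8, 6), -85), S) = Add(Mul(Mul(2, 8, Add(6, Mul(-1, 8))), -85), -95) = Add(Mul(Mul(2, 8, Add(6, -8)), -85), -95) = Add(Mul(Mul(2, 8, -2), -85), -95) = Add(Mul(-32, -85), -95) = Add(2720, -95) = 2625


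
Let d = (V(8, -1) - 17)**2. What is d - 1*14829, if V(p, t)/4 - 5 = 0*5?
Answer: -14820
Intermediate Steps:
V(p, t) = 20 (V(p, t) = 20 + 4*(0*5) = 20 + 4*0 = 20 + 0 = 20)
d = 9 (d = (20 - 17)**2 = 3**2 = 9)
d - 1*14829 = 9 - 1*14829 = 9 - 14829 = -14820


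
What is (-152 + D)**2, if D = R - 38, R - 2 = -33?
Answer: 48841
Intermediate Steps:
R = -31 (R = 2 - 33 = -31)
D = -69 (D = -31 - 38 = -69)
(-152 + D)**2 = (-152 - 69)**2 = (-221)**2 = 48841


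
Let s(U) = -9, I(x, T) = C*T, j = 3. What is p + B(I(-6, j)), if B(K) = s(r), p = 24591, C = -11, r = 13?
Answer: 24582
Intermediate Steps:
I(x, T) = -11*T
B(K) = -9
p + B(I(-6, j)) = 24591 - 9 = 24582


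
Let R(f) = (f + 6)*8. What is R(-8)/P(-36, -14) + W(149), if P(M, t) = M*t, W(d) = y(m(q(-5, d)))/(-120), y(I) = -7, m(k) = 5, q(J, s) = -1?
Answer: 67/2520 ≈ 0.026587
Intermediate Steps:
W(d) = 7/120 (W(d) = -7/(-120) = -7*(-1/120) = 7/120)
R(f) = 48 + 8*f (R(f) = (6 + f)*8 = 48 + 8*f)
R(-8)/P(-36, -14) + W(149) = (48 + 8*(-8))/((-36*(-14))) + 7/120 = (48 - 64)/504 + 7/120 = -16*1/504 + 7/120 = -2/63 + 7/120 = 67/2520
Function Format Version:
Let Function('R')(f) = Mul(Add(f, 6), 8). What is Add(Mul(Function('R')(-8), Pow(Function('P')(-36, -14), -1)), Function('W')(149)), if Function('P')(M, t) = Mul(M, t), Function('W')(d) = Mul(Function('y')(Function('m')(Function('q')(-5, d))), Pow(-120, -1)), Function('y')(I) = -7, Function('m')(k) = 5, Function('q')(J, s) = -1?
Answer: Rational(67, 2520) ≈ 0.026587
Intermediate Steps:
Function('W')(d) = Rational(7, 120) (Function('W')(d) = Mul(-7, Pow(-120, -1)) = Mul(-7, Rational(-1, 120)) = Rational(7, 120))
Function('R')(f) = Add(48, Mul(8, f)) (Function('R')(f) = Mul(Add(6, f), 8) = Add(48, Mul(8, f)))
Add(Mul(Function('R')(-8), Pow(Function('P')(-36, -14), -1)), Function('W')(149)) = Add(Mul(Add(48, Mul(8, -8)), Pow(Mul(-36, -14), -1)), Rational(7, 120)) = Add(Mul(Add(48, -64), Pow(504, -1)), Rational(7, 120)) = Add(Mul(-16, Rational(1, 504)), Rational(7, 120)) = Add(Rational(-2, 63), Rational(7, 120)) = Rational(67, 2520)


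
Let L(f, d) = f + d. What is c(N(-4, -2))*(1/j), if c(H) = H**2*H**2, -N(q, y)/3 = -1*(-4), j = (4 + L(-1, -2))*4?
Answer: 5184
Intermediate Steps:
L(f, d) = d + f
j = 4 (j = (4 + (-2 - 1))*4 = (4 - 3)*4 = 1*4 = 4)
N(q, y) = -12 (N(q, y) = -(-3)*(-4) = -3*4 = -12)
c(H) = H**4
c(N(-4, -2))*(1/j) = (-12)**4*(1/4) = 20736*(1*(1/4)) = 20736*(1/4) = 5184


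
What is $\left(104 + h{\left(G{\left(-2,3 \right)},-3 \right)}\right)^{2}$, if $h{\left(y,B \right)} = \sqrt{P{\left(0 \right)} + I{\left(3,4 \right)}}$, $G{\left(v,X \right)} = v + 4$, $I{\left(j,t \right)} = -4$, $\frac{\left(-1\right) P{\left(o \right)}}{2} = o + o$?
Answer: $10812 + 416 i \approx 10812.0 + 416.0 i$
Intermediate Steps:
$P{\left(o \right)} = - 4 o$ ($P{\left(o \right)} = - 2 \left(o + o\right) = - 2 \cdot 2 o = - 4 o$)
$G{\left(v,X \right)} = 4 + v$
$h{\left(y,B \right)} = 2 i$ ($h{\left(y,B \right)} = \sqrt{\left(-4\right) 0 - 4} = \sqrt{0 - 4} = \sqrt{-4} = 2 i$)
$\left(104 + h{\left(G{\left(-2,3 \right)},-3 \right)}\right)^{2} = \left(104 + 2 i\right)^{2}$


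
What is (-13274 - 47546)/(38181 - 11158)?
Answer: -60820/27023 ≈ -2.2507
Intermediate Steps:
(-13274 - 47546)/(38181 - 11158) = -60820/27023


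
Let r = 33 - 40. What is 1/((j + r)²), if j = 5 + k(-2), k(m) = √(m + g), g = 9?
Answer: (2 - √7)⁻² ≈ 2.3981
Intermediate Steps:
k(m) = √(9 + m) (k(m) = √(m + 9) = √(9 + m))
r = -7
j = 5 + √7 (j = 5 + √(9 - 2) = 5 + √7 ≈ 7.6458)
1/((j + r)²) = 1/(((5 + √7) - 7)²) = 1/((-2 + √7)²) = (-2 + √7)⁻²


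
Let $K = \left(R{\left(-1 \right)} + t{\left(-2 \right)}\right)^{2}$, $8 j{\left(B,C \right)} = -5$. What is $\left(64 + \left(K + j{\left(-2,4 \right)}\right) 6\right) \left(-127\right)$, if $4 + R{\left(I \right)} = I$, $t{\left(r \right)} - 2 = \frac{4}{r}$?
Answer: $- \frac{106807}{4} \approx -26702.0$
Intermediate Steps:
$t{\left(r \right)} = 2 + \frac{4}{r}$
$j{\left(B,C \right)} = - \frac{5}{8}$ ($j{\left(B,C \right)} = \frac{1}{8} \left(-5\right) = - \frac{5}{8}$)
$R{\left(I \right)} = -4 + I$
$K = 25$ ($K = \left(\left(-4 - 1\right) + \left(2 + \frac{4}{-2}\right)\right)^{2} = \left(-5 + \left(2 + 4 \left(- \frac{1}{2}\right)\right)\right)^{2} = \left(-5 + \left(2 - 2\right)\right)^{2} = \left(-5 + 0\right)^{2} = \left(-5\right)^{2} = 25$)
$\left(64 + \left(K + j{\left(-2,4 \right)}\right) 6\right) \left(-127\right) = \left(64 + \left(25 - \frac{5}{8}\right) 6\right) \left(-127\right) = \left(64 + \frac{195}{8} \cdot 6\right) \left(-127\right) = \left(64 + \frac{585}{4}\right) \left(-127\right) = \frac{841}{4} \left(-127\right) = - \frac{106807}{4}$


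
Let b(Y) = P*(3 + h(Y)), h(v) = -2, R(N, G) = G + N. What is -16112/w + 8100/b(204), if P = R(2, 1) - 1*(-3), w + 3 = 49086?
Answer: 66245938/49083 ≈ 1349.7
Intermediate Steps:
w = 49083 (w = -3 + 49086 = 49083)
P = 6 (P = (1 + 2) - 1*(-3) = 3 + 3 = 6)
b(Y) = 6 (b(Y) = 6*(3 - 2) = 6*1 = 6)
-16112/w + 8100/b(204) = -16112/49083 + 8100/6 = -16112*1/49083 + 8100*(⅙) = -16112/49083 + 1350 = 66245938/49083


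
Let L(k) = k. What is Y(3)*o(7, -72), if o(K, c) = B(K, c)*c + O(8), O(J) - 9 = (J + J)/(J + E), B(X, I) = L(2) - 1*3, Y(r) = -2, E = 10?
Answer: -1474/9 ≈ -163.78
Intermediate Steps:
B(X, I) = -1 (B(X, I) = 2 - 1*3 = 2 - 3 = -1)
O(J) = 9 + 2*J/(10 + J) (O(J) = 9 + (J + J)/(J + 10) = 9 + (2*J)/(10 + J) = 9 + 2*J/(10 + J))
o(K, c) = 89/9 - c (o(K, c) = -c + (90 + 11*8)/(10 + 8) = -c + (90 + 88)/18 = -c + (1/18)*178 = -c + 89/9 = 89/9 - c)
Y(3)*o(7, -72) = -2*(89/9 - 1*(-72)) = -2*(89/9 + 72) = -2*737/9 = -1474/9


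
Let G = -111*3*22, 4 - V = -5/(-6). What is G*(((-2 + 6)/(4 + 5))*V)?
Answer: -30932/3 ≈ -10311.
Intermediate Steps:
V = 19/6 (V = 4 - (-5)/(-6) = 4 - (-5)*(-1)/6 = 4 - 1*5/6 = 4 - 5/6 = 19/6 ≈ 3.1667)
G = -7326 (G = -333*22 = -7326)
G*(((-2 + 6)/(4 + 5))*V) = -7326*(-2 + 6)/(4 + 5)*19/6 = -7326*4/9*19/6 = -7326*4*(1/9)*19/6 = -3256*19/6 = -7326*38/27 = -30932/3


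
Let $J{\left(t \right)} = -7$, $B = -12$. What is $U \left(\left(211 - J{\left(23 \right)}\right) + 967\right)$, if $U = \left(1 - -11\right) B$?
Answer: $-170640$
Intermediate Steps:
$U = -144$ ($U = \left(1 - -11\right) \left(-12\right) = \left(1 + 11\right) \left(-12\right) = 12 \left(-12\right) = -144$)
$U \left(\left(211 - J{\left(23 \right)}\right) + 967\right) = - 144 \left(\left(211 - -7\right) + 967\right) = - 144 \left(\left(211 + 7\right) + 967\right) = - 144 \left(218 + 967\right) = \left(-144\right) 1185 = -170640$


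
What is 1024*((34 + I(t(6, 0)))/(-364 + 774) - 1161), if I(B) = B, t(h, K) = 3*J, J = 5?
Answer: -243692032/205 ≈ -1.1887e+6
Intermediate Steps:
t(h, K) = 15 (t(h, K) = 3*5 = 15)
1024*((34 + I(t(6, 0)))/(-364 + 774) - 1161) = 1024*((34 + 15)/(-364 + 774) - 1161) = 1024*(49/410 - 1161) = 1024*(-475961/410) = -243692032/205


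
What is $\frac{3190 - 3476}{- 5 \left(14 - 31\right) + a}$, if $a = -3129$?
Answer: $\frac{143}{1522} \approx 0.093955$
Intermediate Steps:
$\frac{3190 - 3476}{- 5 \left(14 - 31\right) + a} = \frac{3190 - 3476}{- 5 \left(14 - 31\right) - 3129} = - \frac{286}{\left(-5\right) \left(-17\right) - 3129} = - \frac{286}{85 - 3129} = - \frac{286}{-3044} = \left(-286\right) \left(- \frac{1}{3044}\right) = \frac{143}{1522}$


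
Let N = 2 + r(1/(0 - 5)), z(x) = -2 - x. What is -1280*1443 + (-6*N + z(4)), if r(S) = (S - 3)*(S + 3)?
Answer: -46175106/25 ≈ -1.8470e+6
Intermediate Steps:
r(S) = (-3 + S)*(3 + S)
N = -174/25 (N = 2 + (-9 + (1/(0 - 5))**2) = 2 + (-9 + (1/(-5))**2) = 2 + (-9 + (-1/5)**2) = 2 + (-9 + 1/25) = 2 - 224/25 = -174/25 ≈ -6.9600)
-1280*1443 + (-6*N + z(4)) = -1280*1443 + (-6*(-174/25) + (-2 - 1*4)) = -1847040 + (1044/25 + (-2 - 4)) = -1847040 + (1044/25 - 6) = -1847040 + 894/25 = -46175106/25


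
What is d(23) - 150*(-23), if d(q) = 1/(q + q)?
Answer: 158701/46 ≈ 3450.0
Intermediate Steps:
d(q) = 1/(2*q)
d(23) - 150*(-23) = (1/2)/23 - 150*(-23) = (1/2)*(1/23) + 3450 = 1/46 + 3450 = 158701/46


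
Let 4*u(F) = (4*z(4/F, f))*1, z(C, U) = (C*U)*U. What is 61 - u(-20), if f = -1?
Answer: 306/5 ≈ 61.200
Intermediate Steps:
z(C, U) = C*U²
u(F) = 4/F (u(F) = ((4*((4/F)*(-1)²))*1)/4 = ((4*((4/F)*1))*1)/4 = ((4*(4/F))*1)/4 = ((16/F)*1)/4 = (16/F)/4 = 4/F)
61 - u(-20) = 61 - 4/(-20) = 61 - 4*(-1)/20 = 61 - 1*(-⅕) = 61 + ⅕ = 306/5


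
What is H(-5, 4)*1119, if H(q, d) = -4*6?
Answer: -26856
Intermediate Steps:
H(q, d) = -24
H(-5, 4)*1119 = -24*1119 = -26856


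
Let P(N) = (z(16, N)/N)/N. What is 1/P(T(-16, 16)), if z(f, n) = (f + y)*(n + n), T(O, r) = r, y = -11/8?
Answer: 64/117 ≈ 0.54701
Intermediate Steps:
y = -11/8 (y = -11*⅛ = -11/8 ≈ -1.3750)
z(f, n) = 2*n*(-11/8 + f) (z(f, n) = (f - 11/8)*(n + n) = (-11/8 + f)*(2*n) = 2*n*(-11/8 + f))
P(N) = 117/(4*N) (P(N) = ((N*(-11 + 8*16)/4)/N)/N = ((N*(-11 + 128)/4)/N)/N = (((¼)*N*117)/N)/N = ((117*N/4)/N)/N = 117/(4*N))
1/P(T(-16, 16)) = 1/((117/4)/16) = 1/((117/4)*(1/16)) = 1/(117/64) = 64/117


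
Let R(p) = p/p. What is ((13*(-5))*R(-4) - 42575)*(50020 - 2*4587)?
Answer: -1741673440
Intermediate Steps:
R(p) = 1
((13*(-5))*R(-4) - 42575)*(50020 - 2*4587) = ((13*(-5))*1 - 42575)*(50020 - 2*4587) = (-65*1 - 42575)*(50020 - 9174) = (-65 - 42575)*40846 = -42640*40846 = -1741673440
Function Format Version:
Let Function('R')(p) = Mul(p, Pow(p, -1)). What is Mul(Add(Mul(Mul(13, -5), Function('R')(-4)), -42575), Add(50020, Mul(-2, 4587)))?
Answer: -1741673440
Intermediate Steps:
Function('R')(p) = 1
Mul(Add(Mul(Mul(13, -5), Function('R')(-4)), -42575), Add(50020, Mul(-2, 4587))) = Mul(Add(Mul(Mul(13, -5), 1), -42575), Add(50020, Mul(-2, 4587))) = Mul(Add(Mul(-65, 1), -42575), Add(50020, -9174)) = Mul(Add(-65, -42575), 40846) = Mul(-42640, 40846) = -1741673440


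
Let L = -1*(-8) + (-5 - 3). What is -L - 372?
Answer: -372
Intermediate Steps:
L = 0 (L = 8 - 8 = 0)
-L - 372 = -1*0 - 372 = 0 - 372 = -372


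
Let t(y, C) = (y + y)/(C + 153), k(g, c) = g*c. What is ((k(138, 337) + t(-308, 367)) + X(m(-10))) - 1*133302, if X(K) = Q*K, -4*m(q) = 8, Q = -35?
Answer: -5637267/65 ≈ -86727.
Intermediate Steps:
m(q) = -2 (m(q) = -1/4*8 = -2)
k(g, c) = c*g
t(y, C) = 2*y/(153 + C) (t(y, C) = (2*y)/(153 + C) = 2*y/(153 + C))
X(K) = -35*K
((k(138, 337) + t(-308, 367)) + X(m(-10))) - 1*133302 = ((337*138 + 2*(-308)/(153 + 367)) - 35*(-2)) - 1*133302 = ((46506 + 2*(-308)/520) + 70) - 133302 = ((46506 + 2*(-308)*(1/520)) + 70) - 133302 = ((46506 - 77/65) + 70) - 133302 = (3022813/65 + 70) - 133302 = 3027363/65 - 133302 = -5637267/65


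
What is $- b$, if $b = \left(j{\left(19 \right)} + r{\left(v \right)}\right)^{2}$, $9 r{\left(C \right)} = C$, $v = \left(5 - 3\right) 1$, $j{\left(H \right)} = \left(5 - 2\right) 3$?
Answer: $- \frac{6889}{81} \approx -85.049$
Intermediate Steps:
$j{\left(H \right)} = 9$ ($j{\left(H \right)} = 3 \cdot 3 = 9$)
$v = 2$ ($v = 2 \cdot 1 = 2$)
$r{\left(C \right)} = \frac{C}{9}$
$b = \frac{6889}{81}$ ($b = \left(9 + \frac{1}{9} \cdot 2\right)^{2} = \left(9 + \frac{2}{9}\right)^{2} = \left(\frac{83}{9}\right)^{2} = \frac{6889}{81} \approx 85.049$)
$- b = \left(-1\right) \frac{6889}{81} = - \frac{6889}{81}$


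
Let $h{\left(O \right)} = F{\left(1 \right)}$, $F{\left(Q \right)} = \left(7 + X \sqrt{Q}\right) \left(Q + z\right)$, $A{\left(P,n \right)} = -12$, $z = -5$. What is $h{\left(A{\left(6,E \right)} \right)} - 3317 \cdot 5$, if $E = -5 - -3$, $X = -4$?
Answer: $-16597$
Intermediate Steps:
$E = -2$ ($E = -5 + 3 = -2$)
$F{\left(Q \right)} = \left(-5 + Q\right) \left(7 - 4 \sqrt{Q}\right)$ ($F{\left(Q \right)} = \left(7 - 4 \sqrt{Q}\right) \left(Q - 5\right) = \left(7 - 4 \sqrt{Q}\right) \left(-5 + Q\right) = \left(-5 + Q\right) \left(7 - 4 \sqrt{Q}\right)$)
$h{\left(O \right)} = -12$ ($h{\left(O \right)} = -35 - 4 \cdot 1^{\frac{3}{2}} + 7 \cdot 1 + 20 \sqrt{1} = -35 - 4 + 7 + 20 \cdot 1 = -35 - 4 + 7 + 20 = -12$)
$h{\left(A{\left(6,E \right)} \right)} - 3317 \cdot 5 = -12 - 3317 \cdot 5 = -12 - 16585 = -16597$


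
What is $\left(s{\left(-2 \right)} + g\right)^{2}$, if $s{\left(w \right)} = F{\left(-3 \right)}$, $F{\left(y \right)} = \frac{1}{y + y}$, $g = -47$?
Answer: $\frac{80089}{36} \approx 2224.7$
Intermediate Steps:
$F{\left(y \right)} = \frac{1}{2 y}$
$s{\left(w \right)} = - \frac{1}{6}$ ($s{\left(w \right)} = \frac{1}{2 \left(-3\right)} = \frac{1}{2} \left(- \frac{1}{3}\right) = - \frac{1}{6}$)
$\left(s{\left(-2 \right)} + g\right)^{2} = \left(- \frac{1}{6} - 47\right)^{2} = \left(- \frac{283}{6}\right)^{2} = \frac{80089}{36}$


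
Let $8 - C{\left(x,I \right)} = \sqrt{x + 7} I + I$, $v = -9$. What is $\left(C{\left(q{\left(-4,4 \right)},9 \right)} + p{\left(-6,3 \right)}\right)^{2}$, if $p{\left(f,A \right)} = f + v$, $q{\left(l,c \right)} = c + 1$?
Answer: $1228 + 576 \sqrt{3} \approx 2225.7$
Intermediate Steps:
$q{\left(l,c \right)} = 1 + c$
$C{\left(x,I \right)} = 8 - I - I \sqrt{7 + x}$ ($C{\left(x,I \right)} = 8 - \left(\sqrt{x + 7} I + I\right) = 8 - \left(\sqrt{7 + x} I + I\right) = 8 - \left(I \sqrt{7 + x} + I\right) = 8 - \left(I + I \sqrt{7 + x}\right) = 8 - I - I \sqrt{7 + x}$)
$p{\left(f,A \right)} = -9 + f$ ($p{\left(f,A \right)} = f - 9 = -9 + f$)
$\left(C{\left(q{\left(-4,4 \right)},9 \right)} + p{\left(-6,3 \right)}\right)^{2} = \left(\left(8 - 9 - 9 \sqrt{7 + \left(1 + 4\right)}\right) - 15\right)^{2} = \left(\left(8 - 9 - 9 \sqrt{7 + 5}\right) - 15\right)^{2} = \left(\left(8 - 9 - 9 \sqrt{12}\right) - 15\right)^{2} = \left(\left(8 - 9 - 9 \cdot 2 \sqrt{3}\right) - 15\right)^{2} = \left(\left(8 - 9 - 18 \sqrt{3}\right) - 15\right)^{2} = \left(\left(-1 - 18 \sqrt{3}\right) - 15\right)^{2} = \left(-16 - 18 \sqrt{3}\right)^{2}$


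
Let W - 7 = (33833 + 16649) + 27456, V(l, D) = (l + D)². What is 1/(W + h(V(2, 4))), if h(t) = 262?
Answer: 1/78207 ≈ 1.2787e-5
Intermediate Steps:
V(l, D) = (D + l)²
W = 77945 (W = 7 + ((33833 + 16649) + 27456) = 7 + (50482 + 27456) = 7 + 77938 = 77945)
1/(W + h(V(2, 4))) = 1/(77945 + 262) = 1/78207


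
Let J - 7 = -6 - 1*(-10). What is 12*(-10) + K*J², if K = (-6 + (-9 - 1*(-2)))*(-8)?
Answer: 12464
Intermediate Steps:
J = 11 (J = 7 + (-6 - 1*(-10)) = 7 + (-6 + 10) = 7 + 4 = 11)
K = 104 (K = (-6 + (-9 + 2))*(-8) = (-6 - 7)*(-8) = -13*(-8) = 104)
12*(-10) + K*J² = 12*(-10) + 104*11² = -120 + 104*121 = -120 + 12584 = 12464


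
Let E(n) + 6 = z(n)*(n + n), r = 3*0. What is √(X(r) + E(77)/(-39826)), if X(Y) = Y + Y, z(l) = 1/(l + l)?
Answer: √199130/39826 ≈ 0.011205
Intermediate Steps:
z(l) = 1/(2*l)
r = 0
X(Y) = 2*Y
E(n) = -5 (E(n) = -6 + (1/(2*n))*(n + n) = -6 + (1/(2*n))*(2*n) = -6 + 1 = -5)
√(X(r) + E(77)/(-39826)) = √(2*0 - 5/(-39826)) = √(0 - 5*(-1/39826)) = √(0 + 5/39826) = √(5/39826) = √199130/39826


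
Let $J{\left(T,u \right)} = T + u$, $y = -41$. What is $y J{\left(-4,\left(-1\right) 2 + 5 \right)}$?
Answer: $41$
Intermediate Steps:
$y J{\left(-4,\left(-1\right) 2 + 5 \right)} = - 41 \left(-4 + \left(\left(-1\right) 2 + 5\right)\right) = - 41 \left(-4 + \left(-2 + 5\right)\right) = - 41 \left(-4 + 3\right) = \left(-41\right) \left(-1\right) = 41$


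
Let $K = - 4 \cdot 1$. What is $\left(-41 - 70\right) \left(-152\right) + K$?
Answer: $16868$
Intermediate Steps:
$K = -4$ ($K = \left(-1\right) 4 = -4$)
$\left(-41 - 70\right) \left(-152\right) + K = \left(-41 - 70\right) \left(-152\right) - 4 = \left(-111\right) \left(-152\right) - 4 = 16872 - 4 = 16868$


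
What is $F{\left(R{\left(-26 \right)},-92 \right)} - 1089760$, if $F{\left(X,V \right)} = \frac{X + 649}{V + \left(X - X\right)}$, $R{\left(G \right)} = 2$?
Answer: $- \frac{100258571}{92} \approx -1.0898 \cdot 10^{6}$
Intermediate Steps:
$F{\left(X,V \right)} = \frac{649 + X}{V}$ ($F{\left(X,V \right)} = \frac{649 + X}{V + 0} = \frac{649 + X}{V}$)
$F{\left(R{\left(-26 \right)},-92 \right)} - 1089760 = \frac{649 + 2}{-92} - 1089760 = \left(- \frac{1}{92}\right) 651 - 1089760 = - \frac{651}{92} - 1089760 = - \frac{100258571}{92}$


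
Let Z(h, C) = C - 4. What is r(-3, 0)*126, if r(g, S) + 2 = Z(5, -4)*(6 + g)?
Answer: -3276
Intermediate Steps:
Z(h, C) = -4 + C
r(g, S) = -50 - 8*g (r(g, S) = -2 + (-4 - 4)*(6 + g) = -2 - 8*(6 + g) = -2 + (-48 - 8*g) = -50 - 8*g)
r(-3, 0)*126 = (-50 - 8*(-3))*126 = (-50 + 24)*126 = -26*126 = -3276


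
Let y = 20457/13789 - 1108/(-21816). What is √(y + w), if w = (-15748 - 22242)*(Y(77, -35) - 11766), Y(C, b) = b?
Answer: √281735391526664830512114/25068402 ≈ 21174.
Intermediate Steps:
y = 115392031/75205206 (y = 20457*(1/13789) - 1108*(-1/21816) = 20457/13789 + 277/5454 = 115392031/75205206 ≈ 1.5344)
w = 448319990 (w = (-15748 - 22242)*(-35 - 11766) = -37990*(-11801) = 448319990)
√(y + w) = √(115392031/75205206 + 448319990) = √(33715997317259971/75205206) = √281735391526664830512114/25068402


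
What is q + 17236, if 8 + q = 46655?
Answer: 63883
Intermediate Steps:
q = 46647 (q = -8 + 46655 = 46647)
q + 17236 = 46647 + 17236 = 63883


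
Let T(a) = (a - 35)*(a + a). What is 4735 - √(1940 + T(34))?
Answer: 4735 - 12*√13 ≈ 4691.7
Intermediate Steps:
T(a) = 2*a*(-35 + a) (T(a) = (-35 + a)*(2*a) = 2*a*(-35 + a))
4735 - √(1940 + T(34)) = 4735 - √(1940 + 2*34*(-35 + 34)) = 4735 - √(1940 + 2*34*(-1)) = 4735 - √(1940 - 68) = 4735 - √1872 = 4735 - 12*√13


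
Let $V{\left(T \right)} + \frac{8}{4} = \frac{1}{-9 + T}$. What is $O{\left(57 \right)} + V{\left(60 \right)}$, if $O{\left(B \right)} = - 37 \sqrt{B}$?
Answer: $- \frac{101}{51} - 37 \sqrt{57} \approx -281.32$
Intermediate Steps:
$V{\left(T \right)} = -2 + \frac{1}{-9 + T}$
$O{\left(57 \right)} + V{\left(60 \right)} = - 37 \sqrt{57} + \frac{19 - 120}{-9 + 60} = - 37 \sqrt{57} + \frac{19 - 120}{51} = - 37 \sqrt{57} + \frac{1}{51} \left(-101\right) = - 37 \sqrt{57} - \frac{101}{51} = - \frac{101}{51} - 37 \sqrt{57}$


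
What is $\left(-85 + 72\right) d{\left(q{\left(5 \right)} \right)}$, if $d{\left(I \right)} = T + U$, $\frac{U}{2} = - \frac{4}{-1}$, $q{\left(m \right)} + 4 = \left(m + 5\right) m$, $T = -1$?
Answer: $-91$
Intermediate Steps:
$q{\left(m \right)} = -4 + m \left(5 + m\right)$ ($q{\left(m \right)} = -4 + \left(m + 5\right) m = -4 + \left(5 + m\right) m = -4 + m \left(5 + m\right)$)
$U = 8$ ($U = 2 \left(- \frac{4}{-1}\right) = 2 \left(\left(-4\right) \left(-1\right)\right) = 2 \cdot 4 = 8$)
$d{\left(I \right)} = 7$ ($d{\left(I \right)} = -1 + 8 = 7$)
$\left(-85 + 72\right) d{\left(q{\left(5 \right)} \right)} = \left(-85 + 72\right) 7 = \left(-13\right) 7 = -91$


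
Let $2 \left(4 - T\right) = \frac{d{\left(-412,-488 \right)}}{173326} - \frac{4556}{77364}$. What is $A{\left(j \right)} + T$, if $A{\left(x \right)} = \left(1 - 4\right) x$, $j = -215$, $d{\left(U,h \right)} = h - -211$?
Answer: $\frac{4351485795239}{6704596332} \approx 649.03$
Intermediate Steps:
$d{\left(U,h \right)} = 211 + h$ ($d{\left(U,h \right)} = h + 211 = 211 + h$)
$A{\left(x \right)} = - 3 x$
$T = \frac{27021161099}{6704596332}$ ($T = 4 - \frac{\frac{211 - 488}{173326} - \frac{4556}{77364}}{2} = 4 - \frac{\left(-277\right) \frac{1}{173326} - \frac{1139}{19341}}{2} = 4 - \frac{- \frac{277}{173326} - \frac{1139}{19341}}{2} = 4 - - \frac{202775771}{6704596332} = 4 + \frac{202775771}{6704596332} = \frac{27021161099}{6704596332} \approx 4.0302$)
$A{\left(j \right)} + T = \left(-3\right) \left(-215\right) + \frac{27021161099}{6704596332} = 645 + \frac{27021161099}{6704596332} = \frac{4351485795239}{6704596332}$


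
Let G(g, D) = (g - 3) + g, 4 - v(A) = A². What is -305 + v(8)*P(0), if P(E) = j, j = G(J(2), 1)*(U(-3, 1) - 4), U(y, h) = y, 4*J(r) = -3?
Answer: -2195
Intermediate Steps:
J(r) = -¾ (J(r) = (¼)*(-3) = -¾)
v(A) = 4 - A²
G(g, D) = -3 + 2*g (G(g, D) = (-3 + g) + g = -3 + 2*g)
j = 63/2 (j = (-3 + 2*(-¾))*(-3 - 4) = (-3 - 3/2)*(-7) = -9/2*(-7) = 63/2 ≈ 31.500)
P(E) = 63/2
-305 + v(8)*P(0) = -305 + (4 - 1*8²)*(63/2) = -305 + (4 - 1*64)*(63/2) = -305 + (4 - 64)*(63/2) = -305 - 60*63/2 = -305 - 1890 = -2195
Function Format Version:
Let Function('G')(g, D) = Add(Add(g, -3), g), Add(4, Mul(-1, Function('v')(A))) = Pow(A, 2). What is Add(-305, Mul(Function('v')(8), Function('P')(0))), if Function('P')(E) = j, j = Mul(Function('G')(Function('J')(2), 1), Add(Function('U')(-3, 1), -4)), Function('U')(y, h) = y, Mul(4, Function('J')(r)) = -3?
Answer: -2195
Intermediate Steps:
Function('J')(r) = Rational(-3, 4) (Function('J')(r) = Mul(Rational(1, 4), -3) = Rational(-3, 4))
Function('v')(A) = Add(4, Mul(-1, Pow(A, 2)))
Function('G')(g, D) = Add(-3, Mul(2, g)) (Function('G')(g, D) = Add(Add(-3, g), g) = Add(-3, Mul(2, g)))
j = Rational(63, 2) (j = Mul(Add(-3, Mul(2, Rational(-3, 4))), Add(-3, -4)) = Mul(Add(-3, Rational(-3, 2)), -7) = Mul(Rational(-9, 2), -7) = Rational(63, 2) ≈ 31.500)
Function('P')(E) = Rational(63, 2)
Add(-305, Mul(Function('v')(8), Function('P')(0))) = Add(-305, Mul(Add(4, Mul(-1, Pow(8, 2))), Rational(63, 2))) = Add(-305, Mul(Add(4, Mul(-1, 64)), Rational(63, 2))) = Add(-305, Mul(Add(4, -64), Rational(63, 2))) = Add(-305, Mul(-60, Rational(63, 2))) = Add(-305, -1890) = -2195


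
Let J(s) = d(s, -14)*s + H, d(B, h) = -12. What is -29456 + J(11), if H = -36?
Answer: -29624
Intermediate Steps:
J(s) = -36 - 12*s (J(s) = -12*s - 36 = -36 - 12*s)
-29456 + J(11) = -29456 + (-36 - 12*11) = -29456 + (-36 - 132) = -29456 - 168 = -29624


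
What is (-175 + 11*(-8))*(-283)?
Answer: 74429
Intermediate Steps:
(-175 + 11*(-8))*(-283) = (-175 - 88)*(-283) = -263*(-283) = 74429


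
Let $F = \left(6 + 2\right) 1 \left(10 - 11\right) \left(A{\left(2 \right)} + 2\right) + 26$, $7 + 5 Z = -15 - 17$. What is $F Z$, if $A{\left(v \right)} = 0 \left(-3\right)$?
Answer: $-78$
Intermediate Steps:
$A{\left(v \right)} = 0$
$Z = - \frac{39}{5}$ ($Z = - \frac{7}{5} + \frac{-15 - 17}{5} = - \frac{7}{5} + \frac{1}{5} \left(-32\right) = - \frac{7}{5} - \frac{32}{5} = - \frac{39}{5} \approx -7.8$)
$F = 10$ ($F = \left(6 + 2\right) 1 \left(10 - 11\right) \left(0 + 2\right) + 26 = 8 \cdot 1 \left(\left(-1\right) 2\right) + 26 = 8 \left(-2\right) + 26 = -16 + 26 = 10$)
$F Z = 10 \left(- \frac{39}{5}\right) = -78$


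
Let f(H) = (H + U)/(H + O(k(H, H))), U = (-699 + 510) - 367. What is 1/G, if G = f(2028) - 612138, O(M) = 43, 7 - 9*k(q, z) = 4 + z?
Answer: -2071/1267736326 ≈ -1.6336e-6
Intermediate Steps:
k(q, z) = ⅓ - z/9 (k(q, z) = 7/9 - (4 + z)/9 = 7/9 + (-4/9 - z/9) = ⅓ - z/9)
U = -556 (U = -189 - 367 = -556)
f(H) = (-556 + H)/(43 + H) (f(H) = (H - 556)/(H + 43) = (-556 + H)/(43 + H))
G = -1267736326/2071 (G = (-556 + 2028)/(43 + 2028) - 612138 = 1472/2071 - 612138 = -1267736326/2071 ≈ -6.1214e+5)
1/G = 1/(-1267736326/2071) = -2071/1267736326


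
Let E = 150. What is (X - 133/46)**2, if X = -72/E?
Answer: 15031129/1322500 ≈ 11.366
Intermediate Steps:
X = -12/25 (X = -72/150 = -72*1/150 = -12/25 ≈ -0.48000)
(X - 133/46)**2 = (-12/25 - 133/46)**2 = (-3877/1150)**2 = 15031129/1322500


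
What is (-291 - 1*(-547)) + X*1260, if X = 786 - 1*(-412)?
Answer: 1509736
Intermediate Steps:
X = 1198 (X = 786 + 412 = 1198)
(-291 - 1*(-547)) + X*1260 = (-291 - 1*(-547)) + 1198*1260 = (-291 + 547) + 1509480 = 256 + 1509480 = 1509736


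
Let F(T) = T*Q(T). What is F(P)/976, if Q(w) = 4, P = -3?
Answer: -3/244 ≈ -0.012295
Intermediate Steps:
F(T) = 4*T (F(T) = T*4 = 4*T)
F(P)/976 = (4*(-3))/976 = -12*1/976 = -3/244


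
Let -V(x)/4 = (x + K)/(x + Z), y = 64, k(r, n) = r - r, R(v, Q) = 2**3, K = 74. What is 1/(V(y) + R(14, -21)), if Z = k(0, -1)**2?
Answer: -8/5 ≈ -1.6000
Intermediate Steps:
R(v, Q) = 8
k(r, n) = 0
Z = 0 (Z = 0**2 = 0)
V(x) = -4*(74 + x)/x (V(x) = -4*(x + 74)/(x + 0) = -4*(74 + x)/x)
1/(V(y) + R(14, -21)) = 1/((-4 - 296/64) + 8) = 1/((-4 - 296*1/64) + 8) = 1/((-4 - 37/8) + 8) = 1/(-69/8 + 8) = 1/(-5/8) = -8/5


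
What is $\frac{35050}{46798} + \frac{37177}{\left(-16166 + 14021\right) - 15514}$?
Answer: $- \frac{560430648}{413202941} \approx -1.3563$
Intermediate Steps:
$\frac{35050}{46798} + \frac{37177}{\left(-16166 + 14021\right) - 15514} = 35050 \cdot \frac{1}{46798} + \frac{37177}{-2145 - 15514} = \frac{17525}{23399} + \frac{37177}{-17659} = \frac{17525}{23399} + 37177 \left(- \frac{1}{17659}\right) = \frac{17525}{23399} - \frac{37177}{17659} = - \frac{560430648}{413202941}$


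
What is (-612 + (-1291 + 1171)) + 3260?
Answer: 2528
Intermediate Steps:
(-612 + (-1291 + 1171)) + 3260 = (-612 - 120) + 3260 = -732 + 3260 = 2528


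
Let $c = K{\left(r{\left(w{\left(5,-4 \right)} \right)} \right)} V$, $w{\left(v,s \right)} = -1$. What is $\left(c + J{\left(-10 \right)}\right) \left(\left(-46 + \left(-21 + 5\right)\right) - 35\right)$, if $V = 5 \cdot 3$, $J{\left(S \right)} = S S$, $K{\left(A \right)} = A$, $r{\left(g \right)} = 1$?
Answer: $-11155$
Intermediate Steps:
$J{\left(S \right)} = S^{2}$
$V = 15$
$c = 15$ ($c = 1 \cdot 15 = 15$)
$\left(c + J{\left(-10 \right)}\right) \left(\left(-46 + \left(-21 + 5\right)\right) - 35\right) = \left(15 + \left(-10\right)^{2}\right) \left(\left(-46 + \left(-21 + 5\right)\right) - 35\right) = \left(15 + 100\right) \left(\left(-46 - 16\right) - 35\right) = 115 \left(-62 - 35\right) = 115 \left(-97\right) = -11155$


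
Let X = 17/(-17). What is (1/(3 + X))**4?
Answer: 1/16 ≈ 0.062500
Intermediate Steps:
X = -1 (X = 17*(-1/17) = -1)
(1/(3 + X))**4 = (1/(3 - 1))**4 = (1/2)**4 = 1/16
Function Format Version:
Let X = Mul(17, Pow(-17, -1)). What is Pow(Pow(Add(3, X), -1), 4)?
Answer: Rational(1, 16) ≈ 0.062500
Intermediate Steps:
X = -1 (X = Mul(17, Rational(-1, 17)) = -1)
Pow(Pow(Add(3, X), -1), 4) = Pow(Pow(Add(3, -1), -1), 4) = Pow(Pow(2, -1), 4) = Pow(Rational(1, 2), 4) = Rational(1, 16)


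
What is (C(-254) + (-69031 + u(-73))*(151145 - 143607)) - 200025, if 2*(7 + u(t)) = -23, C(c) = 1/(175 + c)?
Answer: -41134917325/79 ≈ -5.2070e+8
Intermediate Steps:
u(t) = -37/2 (u(t) = -7 + (1/2)*(-23) = -7 - 23/2 = -37/2)
(C(-254) + (-69031 + u(-73))*(151145 - 143607)) - 200025 = (1/(175 - 254) + (-69031 - 37/2)*(151145 - 143607)) - 200025 = (1/(-79) - 138099/2*7538) - 200025 = (-1/79 - 520495131) - 200025 = -41119115350/79 - 200025 = -41134917325/79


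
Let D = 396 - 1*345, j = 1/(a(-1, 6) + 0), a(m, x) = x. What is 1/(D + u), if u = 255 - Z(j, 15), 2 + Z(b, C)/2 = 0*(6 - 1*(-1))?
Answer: 1/310 ≈ 0.0032258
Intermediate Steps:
j = ⅙ (j = 1/(6 + 0) = 1/6 = ⅙ ≈ 0.16667)
Z(b, C) = -4 (Z(b, C) = -4 + 2*(0*(6 - 1*(-1))) = -4 + 2*(0*(6 + 1)) = -4 + 2*(0*7) = -4 + 2*0 = -4 + 0 = -4)
u = 259 (u = 255 - 1*(-4) = 255 + 4 = 259)
D = 51 (D = 396 - 345 = 51)
1/(D + u) = 1/(51 + 259) = 1/310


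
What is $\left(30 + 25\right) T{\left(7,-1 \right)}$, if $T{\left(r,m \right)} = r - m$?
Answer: $440$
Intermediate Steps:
$\left(30 + 25\right) T{\left(7,-1 \right)} = \left(30 + 25\right) \left(7 - -1\right) = 55 \left(7 + 1\right) = 55 \cdot 8 = 440$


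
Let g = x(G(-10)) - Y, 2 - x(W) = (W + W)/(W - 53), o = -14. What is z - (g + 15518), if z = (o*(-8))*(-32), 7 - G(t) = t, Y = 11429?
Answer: -138167/18 ≈ -7675.9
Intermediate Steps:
G(t) = 7 - t
x(W) = 2 - 2*W/(-53 + W) (x(W) = 2 - (W + W)/(W - 53) = 2 - 2*W/(-53 + W))
z = -3584 (z = -14*(-8)*(-32) = 112*(-32) = -3584)
g = -205669/18 (g = -106/(-53 + (7 - 1*(-10))) - 1*11429 = -106/(-53 + (7 + 10)) - 11429 = -106/(-53 + 17) - 11429 = -106/(-36) - 11429 = -106*(-1/36) - 11429 = 53/18 - 11429 = -205669/18 ≈ -11426.)
z - (g + 15518) = -3584 - (-205669/18 + 15518) = -3584 - 1*73655/18 = -3584 - 73655/18 = -138167/18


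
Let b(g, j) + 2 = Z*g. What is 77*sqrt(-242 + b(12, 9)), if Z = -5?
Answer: 308*I*sqrt(19) ≈ 1342.5*I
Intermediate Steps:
b(g, j) = -2 - 5*g
77*sqrt(-242 + b(12, 9)) = 77*sqrt(-242 + (-2 - 5*12)) = 77*sqrt(-242 + (-2 - 60)) = 77*sqrt(-242 - 62) = 77*sqrt(-304) = 77*(4*I*sqrt(19)) = 308*I*sqrt(19)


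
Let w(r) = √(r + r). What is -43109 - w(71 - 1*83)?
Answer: -43109 - 2*I*√6 ≈ -43109.0 - 4.899*I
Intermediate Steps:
w(r) = √2*√r (w(r) = √(2*r) = √2*√r)
-43109 - w(71 - 1*83) = -43109 - √2*√(71 - 1*83) = -43109 - √2*√(71 - 83) = -43109 - √2*√(-12) = -43109 - √2*2*I*√3 = -43109 - 2*I*√6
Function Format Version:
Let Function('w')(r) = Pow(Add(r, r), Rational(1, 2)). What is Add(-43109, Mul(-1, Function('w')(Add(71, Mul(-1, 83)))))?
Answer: Add(-43109, Mul(-2, I, Pow(6, Rational(1, 2)))) ≈ Add(-43109., Mul(-4.8990, I))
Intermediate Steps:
Function('w')(r) = Mul(Pow(2, Rational(1, 2)), Pow(r, Rational(1, 2))) (Function('w')(r) = Pow(Mul(2, r), Rational(1, 2)) = Mul(Pow(2, Rational(1, 2)), Pow(r, Rational(1, 2))))
Add(-43109, Mul(-1, Function('w')(Add(71, Mul(-1, 83))))) = Add(-43109, Mul(-1, Mul(Pow(2, Rational(1, 2)), Pow(Add(71, Mul(-1, 83)), Rational(1, 2))))) = Add(-43109, Mul(-1, Mul(Pow(2, Rational(1, 2)), Pow(Add(71, -83), Rational(1, 2))))) = Add(-43109, Mul(-1, Mul(Pow(2, Rational(1, 2)), Pow(-12, Rational(1, 2))))) = Add(-43109, Mul(-1, Mul(Pow(2, Rational(1, 2)), Mul(2, I, Pow(3, Rational(1, 2)))))) = Add(-43109, Mul(-1, Mul(2, I, Pow(6, Rational(1, 2))))) = Add(-43109, Mul(-2, I, Pow(6, Rational(1, 2))))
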